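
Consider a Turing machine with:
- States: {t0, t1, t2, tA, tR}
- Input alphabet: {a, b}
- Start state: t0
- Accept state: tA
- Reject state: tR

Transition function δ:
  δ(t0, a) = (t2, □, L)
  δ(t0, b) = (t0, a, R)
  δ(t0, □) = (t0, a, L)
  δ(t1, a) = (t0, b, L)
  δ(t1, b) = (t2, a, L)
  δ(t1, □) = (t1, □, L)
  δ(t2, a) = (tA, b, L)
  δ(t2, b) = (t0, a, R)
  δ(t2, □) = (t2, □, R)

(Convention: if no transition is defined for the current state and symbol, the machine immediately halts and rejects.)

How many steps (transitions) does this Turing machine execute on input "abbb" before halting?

Execution trace:
Initial: [t0]abbb
Step 1: δ(t0, a) = (t2, □, L) → [t2]□□bbb
Step 2: δ(t2, □) = (t2, □, R) → □[t2]□bbb
Step 3: δ(t2, □) = (t2, □, R) → □□[t2]bbb
Step 4: δ(t2, b) = (t0, a, R) → □□a[t0]bb
Step 5: δ(t0, b) = (t0, a, R) → □□aa[t0]b
Step 6: δ(t0, b) = (t0, a, R) → □□aaa[t0]□
Step 7: δ(t0, □) = (t0, a, L) → □□aa[t0]aa
Step 8: δ(t0, a) = (t2, □, L) → □□a[t2]a□a
Step 9: δ(t2, a) = (tA, b, L) → □□[tA]ab□a

The machine reaches the accept state tA and halts.

The machine executed 9 steps before halting.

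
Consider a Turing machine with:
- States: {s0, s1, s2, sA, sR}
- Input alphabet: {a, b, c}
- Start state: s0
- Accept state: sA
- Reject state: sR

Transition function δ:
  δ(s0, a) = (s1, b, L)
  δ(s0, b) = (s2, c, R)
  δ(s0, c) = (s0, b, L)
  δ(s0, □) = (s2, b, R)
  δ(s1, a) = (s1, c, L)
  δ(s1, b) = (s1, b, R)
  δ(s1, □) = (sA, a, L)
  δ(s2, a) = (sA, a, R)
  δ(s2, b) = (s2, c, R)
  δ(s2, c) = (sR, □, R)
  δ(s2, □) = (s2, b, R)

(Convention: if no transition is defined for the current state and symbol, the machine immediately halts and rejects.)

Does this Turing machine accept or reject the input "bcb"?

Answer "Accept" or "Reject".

Execution trace:
Initial: [s0]bcb
Step 1: δ(s0, b) = (s2, c, R) → c[s2]cb
Step 2: δ(s2, c) = (sR, □, R) → c□[sR]b

The machine reaches the reject state sR and halts.

Answer: Reject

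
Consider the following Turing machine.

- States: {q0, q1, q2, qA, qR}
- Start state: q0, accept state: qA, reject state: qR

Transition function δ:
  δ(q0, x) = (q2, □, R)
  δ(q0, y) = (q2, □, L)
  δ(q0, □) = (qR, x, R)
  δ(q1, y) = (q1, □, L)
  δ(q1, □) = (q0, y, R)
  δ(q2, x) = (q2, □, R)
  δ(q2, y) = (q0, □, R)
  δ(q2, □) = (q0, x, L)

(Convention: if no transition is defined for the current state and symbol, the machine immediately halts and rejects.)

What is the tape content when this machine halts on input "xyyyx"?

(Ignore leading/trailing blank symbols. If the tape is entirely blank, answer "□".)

Execution trace:
Initial: [q0]xyyyx
Step 1: δ(q0, x) = (q2, □, R) → □[q2]yyyx
Step 2: δ(q2, y) = (q0, □, R) → □□[q0]yyx
Step 3: δ(q0, y) = (q2, □, L) → □[q2]□□yx
Step 4: δ(q2, □) = (q0, x, L) → [q0]□x□yx
Step 5: δ(q0, □) = (qR, x, R) → x[qR]x□yx

The machine reaches the reject state qR and halts.

Final tape (ignoring leading/trailing blanks): xx□yx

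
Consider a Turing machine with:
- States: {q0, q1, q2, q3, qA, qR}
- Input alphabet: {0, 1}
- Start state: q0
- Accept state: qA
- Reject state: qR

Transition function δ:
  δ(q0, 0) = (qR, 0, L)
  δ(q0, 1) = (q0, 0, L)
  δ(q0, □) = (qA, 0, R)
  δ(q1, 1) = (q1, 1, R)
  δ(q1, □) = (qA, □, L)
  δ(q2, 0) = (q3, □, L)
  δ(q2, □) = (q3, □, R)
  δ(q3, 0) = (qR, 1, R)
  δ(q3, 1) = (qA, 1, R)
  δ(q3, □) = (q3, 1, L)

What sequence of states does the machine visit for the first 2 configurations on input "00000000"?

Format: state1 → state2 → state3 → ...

Execution trace:
Initial: [q0]00000000
Step 1: δ(q0, 0) = (qR, 0, L) → [qR]□00000000

The machine reaches the reject state qR and halts.

State sequence: q0 → qR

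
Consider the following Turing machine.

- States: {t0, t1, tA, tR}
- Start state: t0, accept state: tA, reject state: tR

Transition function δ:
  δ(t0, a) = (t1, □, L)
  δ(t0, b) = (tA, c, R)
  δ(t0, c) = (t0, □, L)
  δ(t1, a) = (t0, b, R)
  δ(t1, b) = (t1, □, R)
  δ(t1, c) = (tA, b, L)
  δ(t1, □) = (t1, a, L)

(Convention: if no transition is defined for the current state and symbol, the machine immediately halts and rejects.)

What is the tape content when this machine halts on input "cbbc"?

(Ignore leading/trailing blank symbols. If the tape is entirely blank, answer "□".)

Execution trace:
Initial: [t0]cbbc
Step 1: δ(t0, c) = (t0, □, L) → [t0]□□bbc

No transition is defined for δ(t0, □). By convention the machine halts and rejects.

Final tape (ignoring leading/trailing blanks): bbc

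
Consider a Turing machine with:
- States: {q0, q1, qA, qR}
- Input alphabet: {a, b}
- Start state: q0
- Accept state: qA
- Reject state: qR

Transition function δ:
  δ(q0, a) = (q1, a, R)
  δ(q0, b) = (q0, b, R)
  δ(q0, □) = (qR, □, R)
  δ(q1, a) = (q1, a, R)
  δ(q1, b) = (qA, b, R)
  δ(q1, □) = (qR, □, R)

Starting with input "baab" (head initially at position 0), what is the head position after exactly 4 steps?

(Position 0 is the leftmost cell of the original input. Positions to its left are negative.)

Execution trace (head position shown):
Step 0: [q0]baab  (head at position 0)
Step 1: move right → b[q0]aab  (head at position 1)
Step 2: move right → ba[q1]ab  (head at position 2)
Step 3: move right → baa[q1]b  (head at position 3)
Step 4: move right → baab[qA]□  (head at position 4)

After 4 steps, the head is at position 4.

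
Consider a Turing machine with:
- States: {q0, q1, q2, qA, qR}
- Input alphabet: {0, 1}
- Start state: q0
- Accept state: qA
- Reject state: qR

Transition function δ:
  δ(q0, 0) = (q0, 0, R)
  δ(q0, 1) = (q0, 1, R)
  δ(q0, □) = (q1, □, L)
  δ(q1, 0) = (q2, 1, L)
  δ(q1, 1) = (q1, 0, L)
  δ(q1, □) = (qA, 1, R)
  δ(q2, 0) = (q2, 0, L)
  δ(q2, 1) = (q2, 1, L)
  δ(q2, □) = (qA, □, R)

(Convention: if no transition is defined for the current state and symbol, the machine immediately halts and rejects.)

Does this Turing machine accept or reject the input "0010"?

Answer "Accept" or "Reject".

Execution trace:
Initial: [q0]0010
Step 1: δ(q0, 0) = (q0, 0, R) → 0[q0]010
Step 2: δ(q0, 0) = (q0, 0, R) → 00[q0]10
Step 3: δ(q0, 1) = (q0, 1, R) → 001[q0]0
Step 4: δ(q0, 0) = (q0, 0, R) → 0010[q0]□
Step 5: δ(q0, □) = (q1, □, L) → 001[q1]0□
Step 6: δ(q1, 0) = (q2, 1, L) → 00[q2]11□
Step 7: δ(q2, 1) = (q2, 1, L) → 0[q2]011□
Step 8: δ(q2, 0) = (q2, 0, L) → [q2]0011□
Step 9: δ(q2, 0) = (q2, 0, L) → [q2]□0011□
Step 10: δ(q2, □) = (qA, □, R) → □[qA]0011□

The machine reaches the accept state qA and halts.

Answer: Accept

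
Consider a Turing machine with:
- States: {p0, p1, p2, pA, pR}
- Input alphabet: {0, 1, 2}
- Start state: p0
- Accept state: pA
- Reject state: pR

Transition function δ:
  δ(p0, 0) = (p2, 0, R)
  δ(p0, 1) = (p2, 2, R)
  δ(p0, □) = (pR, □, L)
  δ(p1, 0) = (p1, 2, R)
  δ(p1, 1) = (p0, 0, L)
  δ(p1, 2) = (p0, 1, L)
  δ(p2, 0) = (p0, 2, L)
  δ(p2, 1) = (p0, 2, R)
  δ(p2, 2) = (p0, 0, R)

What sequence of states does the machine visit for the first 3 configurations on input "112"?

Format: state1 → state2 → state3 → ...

Execution trace:
Initial: [p0]112
Step 1: δ(p0, 1) = (p2, 2, R) → 2[p2]12
Step 2: δ(p2, 1) = (p0, 2, R) → 22[p0]2

No transition is defined for δ(p0, 2). By convention the machine halts and rejects.

State sequence: p0 → p2 → p0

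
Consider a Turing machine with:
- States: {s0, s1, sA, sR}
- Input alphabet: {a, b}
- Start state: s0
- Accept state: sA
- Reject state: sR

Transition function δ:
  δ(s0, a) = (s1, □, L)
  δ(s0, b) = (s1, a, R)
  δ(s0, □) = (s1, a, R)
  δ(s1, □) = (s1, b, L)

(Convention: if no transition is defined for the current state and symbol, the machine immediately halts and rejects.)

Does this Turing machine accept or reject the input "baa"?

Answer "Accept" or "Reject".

Execution trace:
Initial: [s0]baa
Step 1: δ(s0, b) = (s1, a, R) → a[s1]aa

No transition is defined for δ(s1, a). By convention the machine halts and rejects.

Answer: Reject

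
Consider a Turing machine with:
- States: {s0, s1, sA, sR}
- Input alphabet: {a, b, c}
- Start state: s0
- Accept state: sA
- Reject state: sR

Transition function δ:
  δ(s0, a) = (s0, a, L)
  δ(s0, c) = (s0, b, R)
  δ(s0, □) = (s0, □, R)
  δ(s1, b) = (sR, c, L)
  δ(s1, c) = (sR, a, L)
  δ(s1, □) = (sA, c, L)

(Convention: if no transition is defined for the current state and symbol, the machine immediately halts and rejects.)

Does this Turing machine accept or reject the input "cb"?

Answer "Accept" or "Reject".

Execution trace:
Initial: [s0]cb
Step 1: δ(s0, c) = (s0, b, R) → b[s0]b

No transition is defined for δ(s0, b). By convention the machine halts and rejects.

Answer: Reject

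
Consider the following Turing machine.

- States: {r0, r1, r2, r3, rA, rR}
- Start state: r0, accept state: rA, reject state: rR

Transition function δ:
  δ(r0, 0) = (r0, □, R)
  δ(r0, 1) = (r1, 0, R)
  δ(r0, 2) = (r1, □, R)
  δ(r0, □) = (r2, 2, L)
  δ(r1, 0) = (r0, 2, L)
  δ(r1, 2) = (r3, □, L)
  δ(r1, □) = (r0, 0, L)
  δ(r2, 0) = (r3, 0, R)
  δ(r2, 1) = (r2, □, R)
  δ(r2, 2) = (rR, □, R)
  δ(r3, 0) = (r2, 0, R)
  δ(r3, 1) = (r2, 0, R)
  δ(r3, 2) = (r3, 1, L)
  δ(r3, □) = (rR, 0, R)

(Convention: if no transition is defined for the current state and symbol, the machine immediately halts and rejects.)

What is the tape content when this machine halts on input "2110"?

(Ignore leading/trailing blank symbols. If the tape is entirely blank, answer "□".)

Execution trace:
Initial: [r0]2110
Step 1: δ(r0, 2) = (r1, □, R) → □[r1]110

No transition is defined for δ(r1, 1). By convention the machine halts and rejects.

Final tape (ignoring leading/trailing blanks): 110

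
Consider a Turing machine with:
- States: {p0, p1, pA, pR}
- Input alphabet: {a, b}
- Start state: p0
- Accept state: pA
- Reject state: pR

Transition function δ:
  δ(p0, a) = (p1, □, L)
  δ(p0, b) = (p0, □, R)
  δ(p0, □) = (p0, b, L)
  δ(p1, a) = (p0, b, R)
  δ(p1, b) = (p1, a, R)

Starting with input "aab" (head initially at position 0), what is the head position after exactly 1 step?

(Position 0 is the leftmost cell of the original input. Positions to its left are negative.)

Execution trace (head position shown):
Step 0: [p0]aab  (head at position 0)
Step 1: move left → [p1]□□ab  (head at position -1)

After 1 step, the head is at position -1.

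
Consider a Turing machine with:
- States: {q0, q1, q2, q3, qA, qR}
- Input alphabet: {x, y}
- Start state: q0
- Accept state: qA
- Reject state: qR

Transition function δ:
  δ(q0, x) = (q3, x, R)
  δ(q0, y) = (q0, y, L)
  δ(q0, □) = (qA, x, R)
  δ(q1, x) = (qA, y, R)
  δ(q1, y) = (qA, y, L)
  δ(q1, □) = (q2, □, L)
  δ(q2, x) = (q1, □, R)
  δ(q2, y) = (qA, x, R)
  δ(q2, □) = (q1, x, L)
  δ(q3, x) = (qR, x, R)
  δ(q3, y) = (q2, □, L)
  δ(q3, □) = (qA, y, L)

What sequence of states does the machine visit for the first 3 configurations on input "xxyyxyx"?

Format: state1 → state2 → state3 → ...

Execution trace:
Initial: [q0]xxyyxyx
Step 1: δ(q0, x) = (q3, x, R) → x[q3]xyyxyx
Step 2: δ(q3, x) = (qR, x, R) → xx[qR]yyxyx

The machine reaches the reject state qR and halts.

State sequence: q0 → q3 → qR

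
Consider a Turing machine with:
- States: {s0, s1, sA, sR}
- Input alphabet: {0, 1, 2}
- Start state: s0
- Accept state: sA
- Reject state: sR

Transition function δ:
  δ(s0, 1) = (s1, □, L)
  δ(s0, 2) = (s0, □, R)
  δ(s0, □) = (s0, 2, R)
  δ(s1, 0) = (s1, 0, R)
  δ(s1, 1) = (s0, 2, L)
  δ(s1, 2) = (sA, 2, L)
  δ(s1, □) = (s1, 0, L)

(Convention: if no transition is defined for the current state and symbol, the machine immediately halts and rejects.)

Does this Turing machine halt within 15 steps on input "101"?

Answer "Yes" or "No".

Execution trace:
Initial: [s0]101
Step 1: δ(s0, 1) = (s1, □, L) → [s1]□□01
Step 2: δ(s1, □) = (s1, 0, L) → [s1]□0□01
Step 3: δ(s1, □) = (s1, 0, L) → [s1]□00□01
Step 4: δ(s1, □) = (s1, 0, L) → [s1]□000□01
Step 5: δ(s1, □) = (s1, 0, L) → [s1]□0000□01
Step 6: δ(s1, □) = (s1, 0, L) → [s1]□00000□01
Step 7: δ(s1, □) = (s1, 0, L) → [s1]□000000□01
Step 8: δ(s1, □) = (s1, 0, L) → [s1]□0000000□01
Step 9: δ(s1, □) = (s1, 0, L) → [s1]□00000000□01
Step 10: δ(s1, □) = (s1, 0, L) → [s1]□000000000□01
Step 11: δ(s1, □) = (s1, 0, L) → [s1]□0000000000□01
Step 12: δ(s1, □) = (s1, 0, L) → [s1]□00000000000□01
Step 13: δ(s1, □) = (s1, 0, L) → [s1]□000000000000□01
Step 14: δ(s1, □) = (s1, 0, L) → [s1]□0000000000000□01
Step 15: δ(s1, □) = (s1, 0, L) → [s1]□00000000000000□01

The machine has not reached a halting state after 15 steps.
The machine did not halt within the 15-step bound.

Answer: No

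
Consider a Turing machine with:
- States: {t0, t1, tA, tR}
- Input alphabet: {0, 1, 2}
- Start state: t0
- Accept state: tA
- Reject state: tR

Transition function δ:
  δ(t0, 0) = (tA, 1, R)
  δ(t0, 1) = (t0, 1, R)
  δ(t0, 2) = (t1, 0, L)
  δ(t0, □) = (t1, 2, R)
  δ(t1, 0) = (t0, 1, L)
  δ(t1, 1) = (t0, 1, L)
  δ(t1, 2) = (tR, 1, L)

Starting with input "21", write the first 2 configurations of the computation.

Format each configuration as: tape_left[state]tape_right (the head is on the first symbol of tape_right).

Transitions applied:
Step 1: δ(t0, 2) = (t1, 0, L)

The first 2 configurations are:
[t0]21 ⊢ [t1]□01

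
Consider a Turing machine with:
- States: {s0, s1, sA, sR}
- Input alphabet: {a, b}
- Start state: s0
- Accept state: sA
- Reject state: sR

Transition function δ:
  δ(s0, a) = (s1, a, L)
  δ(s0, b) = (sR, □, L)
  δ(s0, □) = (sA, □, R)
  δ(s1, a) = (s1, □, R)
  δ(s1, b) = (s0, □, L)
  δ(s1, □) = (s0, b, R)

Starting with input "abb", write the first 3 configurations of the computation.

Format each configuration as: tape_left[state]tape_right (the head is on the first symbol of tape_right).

Transitions applied:
Step 1: δ(s0, a) = (s1, a, L)
Step 2: δ(s1, □) = (s0, b, R)

The first 3 configurations are:
[s0]abb ⊢ [s1]□abb ⊢ b[s0]abb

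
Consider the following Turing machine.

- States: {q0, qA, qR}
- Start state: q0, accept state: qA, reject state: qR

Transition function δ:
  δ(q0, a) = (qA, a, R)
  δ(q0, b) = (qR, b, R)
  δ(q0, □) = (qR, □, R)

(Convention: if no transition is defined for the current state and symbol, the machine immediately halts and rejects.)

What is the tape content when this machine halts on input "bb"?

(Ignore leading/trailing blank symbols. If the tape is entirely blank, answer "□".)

Execution trace:
Initial: [q0]bb
Step 1: δ(q0, b) = (qR, b, R) → b[qR]b

The machine reaches the reject state qR and halts.

Final tape (ignoring leading/trailing blanks): bb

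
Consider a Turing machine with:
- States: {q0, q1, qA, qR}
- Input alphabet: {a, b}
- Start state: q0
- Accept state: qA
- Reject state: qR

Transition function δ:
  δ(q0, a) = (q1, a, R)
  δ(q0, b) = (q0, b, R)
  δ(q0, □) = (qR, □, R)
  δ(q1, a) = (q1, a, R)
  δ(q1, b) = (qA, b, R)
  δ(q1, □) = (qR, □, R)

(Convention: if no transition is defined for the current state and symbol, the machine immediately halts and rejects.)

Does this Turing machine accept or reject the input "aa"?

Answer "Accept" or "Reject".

Execution trace:
Initial: [q0]aa
Step 1: δ(q0, a) = (q1, a, R) → a[q1]a
Step 2: δ(q1, a) = (q1, a, R) → aa[q1]□
Step 3: δ(q1, □) = (qR, □, R) → aa□[qR]□

The machine reaches the reject state qR and halts.

Answer: Reject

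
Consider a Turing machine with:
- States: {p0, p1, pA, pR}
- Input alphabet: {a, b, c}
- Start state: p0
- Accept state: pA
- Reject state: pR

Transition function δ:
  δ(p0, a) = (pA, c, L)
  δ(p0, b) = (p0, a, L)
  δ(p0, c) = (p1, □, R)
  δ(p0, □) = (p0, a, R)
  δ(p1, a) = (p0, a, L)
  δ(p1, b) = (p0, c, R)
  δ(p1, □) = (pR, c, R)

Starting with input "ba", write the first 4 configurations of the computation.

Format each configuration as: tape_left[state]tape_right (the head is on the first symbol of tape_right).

Transitions applied:
Step 1: δ(p0, b) = (p0, a, L)
Step 2: δ(p0, □) = (p0, a, R)
Step 3: δ(p0, a) = (pA, c, L)

The first 4 configurations are:
[p0]ba ⊢ [p0]□aa ⊢ a[p0]aa ⊢ [pA]aca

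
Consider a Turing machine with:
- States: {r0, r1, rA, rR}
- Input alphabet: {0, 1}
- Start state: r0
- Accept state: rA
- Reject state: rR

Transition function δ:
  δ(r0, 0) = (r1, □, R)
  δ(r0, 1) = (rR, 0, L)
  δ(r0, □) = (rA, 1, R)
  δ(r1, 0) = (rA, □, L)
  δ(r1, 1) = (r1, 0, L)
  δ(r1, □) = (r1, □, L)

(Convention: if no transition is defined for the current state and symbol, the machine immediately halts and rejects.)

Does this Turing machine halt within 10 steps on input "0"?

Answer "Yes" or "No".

Execution trace:
Initial: [r0]0
Step 1: δ(r0, 0) = (r1, □, R) → □[r1]□
Step 2: δ(r1, □) = (r1, □, L) → [r1]□□
Step 3: δ(r1, □) = (r1, □, L) → [r1]□□□
Step 4: δ(r1, □) = (r1, □, L) → [r1]□□□□
Step 5: δ(r1, □) = (r1, □, L) → [r1]□□□□□
Step 6: δ(r1, □) = (r1, □, L) → [r1]□□□□□□
Step 7: δ(r1, □) = (r1, □, L) → [r1]□□□□□□□
Step 8: δ(r1, □) = (r1, □, L) → [r1]□□□□□□□□
Step 9: δ(r1, □) = (r1, □, L) → [r1]□□□□□□□□□
Step 10: δ(r1, □) = (r1, □, L) → [r1]□□□□□□□□□□

The machine has not reached a halting state after 10 steps.
The machine did not halt within the 10-step bound.

Answer: No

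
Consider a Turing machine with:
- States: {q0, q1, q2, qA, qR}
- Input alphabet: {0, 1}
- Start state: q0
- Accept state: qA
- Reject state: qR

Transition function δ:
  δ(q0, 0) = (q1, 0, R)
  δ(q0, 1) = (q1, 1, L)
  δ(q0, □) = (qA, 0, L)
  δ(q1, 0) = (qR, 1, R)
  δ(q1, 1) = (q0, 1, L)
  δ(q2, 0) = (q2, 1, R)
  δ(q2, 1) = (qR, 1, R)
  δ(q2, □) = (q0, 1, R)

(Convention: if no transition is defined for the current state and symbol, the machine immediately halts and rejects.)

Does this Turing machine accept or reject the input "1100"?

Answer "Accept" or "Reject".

Execution trace:
Initial: [q0]1100
Step 1: δ(q0, 1) = (q1, 1, L) → [q1]□1100

No transition is defined for δ(q1, □). By convention the machine halts and rejects.

Answer: Reject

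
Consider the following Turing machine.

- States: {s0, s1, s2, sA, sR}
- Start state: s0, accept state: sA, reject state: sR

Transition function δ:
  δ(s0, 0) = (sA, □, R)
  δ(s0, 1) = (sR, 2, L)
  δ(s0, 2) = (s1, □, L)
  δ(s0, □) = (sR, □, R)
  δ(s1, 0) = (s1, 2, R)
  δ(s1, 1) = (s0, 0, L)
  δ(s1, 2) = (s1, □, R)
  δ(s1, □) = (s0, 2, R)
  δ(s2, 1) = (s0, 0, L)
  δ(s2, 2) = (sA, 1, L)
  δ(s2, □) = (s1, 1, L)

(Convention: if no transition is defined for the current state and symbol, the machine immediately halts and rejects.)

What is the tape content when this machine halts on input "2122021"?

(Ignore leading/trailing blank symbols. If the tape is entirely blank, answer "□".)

Execution trace:
Initial: [s0]2122021
Step 1: δ(s0, 2) = (s1, □, L) → [s1]□□122021
Step 2: δ(s1, □) = (s0, 2, R) → 2[s0]□122021
Step 3: δ(s0, □) = (sR, □, R) → 2□[sR]122021

The machine reaches the reject state sR and halts.

Final tape (ignoring leading/trailing blanks): 2□122021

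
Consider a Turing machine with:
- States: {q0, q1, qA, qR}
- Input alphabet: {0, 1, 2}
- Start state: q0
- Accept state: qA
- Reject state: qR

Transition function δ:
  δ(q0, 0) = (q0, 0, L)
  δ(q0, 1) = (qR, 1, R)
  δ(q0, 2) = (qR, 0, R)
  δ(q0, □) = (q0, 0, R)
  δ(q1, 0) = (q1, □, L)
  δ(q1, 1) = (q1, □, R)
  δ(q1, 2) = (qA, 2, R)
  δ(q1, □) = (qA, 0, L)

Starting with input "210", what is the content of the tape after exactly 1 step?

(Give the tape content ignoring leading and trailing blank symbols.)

Execution trace:
Initial: [q0]210
Step 1: δ(q0, 2) = (qR, 0, R) → 0[qR]10

The machine reaches the reject state qR and halts.

After 1 step, the tape (ignoring leading/trailing blanks) is: 010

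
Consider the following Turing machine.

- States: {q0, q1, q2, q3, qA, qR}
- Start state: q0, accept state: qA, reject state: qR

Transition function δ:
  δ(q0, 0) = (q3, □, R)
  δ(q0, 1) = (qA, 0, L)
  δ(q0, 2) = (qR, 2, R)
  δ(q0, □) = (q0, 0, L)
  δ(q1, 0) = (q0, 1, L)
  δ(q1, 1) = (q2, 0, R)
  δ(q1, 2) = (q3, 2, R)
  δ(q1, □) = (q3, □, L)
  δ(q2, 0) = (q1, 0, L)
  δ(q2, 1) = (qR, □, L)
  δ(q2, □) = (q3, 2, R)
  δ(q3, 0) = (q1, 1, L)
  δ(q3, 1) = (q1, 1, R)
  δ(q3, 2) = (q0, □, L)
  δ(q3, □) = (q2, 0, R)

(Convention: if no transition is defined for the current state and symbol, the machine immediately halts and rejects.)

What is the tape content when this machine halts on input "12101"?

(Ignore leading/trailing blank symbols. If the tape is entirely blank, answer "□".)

Execution trace:
Initial: [q0]12101
Step 1: δ(q0, 1) = (qA, 0, L) → [qA]□02101

The machine reaches the accept state qA and halts.

Final tape (ignoring leading/trailing blanks): 02101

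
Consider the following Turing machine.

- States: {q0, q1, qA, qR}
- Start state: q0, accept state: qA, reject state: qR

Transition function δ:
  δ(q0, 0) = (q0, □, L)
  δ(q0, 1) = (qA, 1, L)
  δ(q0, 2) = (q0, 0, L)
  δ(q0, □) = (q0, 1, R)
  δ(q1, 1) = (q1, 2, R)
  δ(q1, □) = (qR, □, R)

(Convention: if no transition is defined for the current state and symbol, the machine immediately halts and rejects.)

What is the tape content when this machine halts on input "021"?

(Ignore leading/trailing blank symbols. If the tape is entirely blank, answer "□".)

Execution trace:
Initial: [q0]021
Step 1: δ(q0, 0) = (q0, □, L) → [q0]□□21
Step 2: δ(q0, □) = (q0, 1, R) → 1[q0]□21
Step 3: δ(q0, □) = (q0, 1, R) → 11[q0]21
Step 4: δ(q0, 2) = (q0, 0, L) → 1[q0]101
Step 5: δ(q0, 1) = (qA, 1, L) → [qA]1101

The machine reaches the accept state qA and halts.

Final tape (ignoring leading/trailing blanks): 1101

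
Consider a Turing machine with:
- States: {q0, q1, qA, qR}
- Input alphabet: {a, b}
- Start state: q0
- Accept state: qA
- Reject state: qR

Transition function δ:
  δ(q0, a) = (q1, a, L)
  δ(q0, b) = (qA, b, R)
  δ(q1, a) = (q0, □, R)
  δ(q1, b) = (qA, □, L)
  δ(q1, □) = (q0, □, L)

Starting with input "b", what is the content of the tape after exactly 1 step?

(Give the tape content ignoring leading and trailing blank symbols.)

Execution trace:
Initial: [q0]b
Step 1: δ(q0, b) = (qA, b, R) → b[qA]□

The machine reaches the accept state qA and halts.

After 1 step, the tape (ignoring leading/trailing blanks) is: b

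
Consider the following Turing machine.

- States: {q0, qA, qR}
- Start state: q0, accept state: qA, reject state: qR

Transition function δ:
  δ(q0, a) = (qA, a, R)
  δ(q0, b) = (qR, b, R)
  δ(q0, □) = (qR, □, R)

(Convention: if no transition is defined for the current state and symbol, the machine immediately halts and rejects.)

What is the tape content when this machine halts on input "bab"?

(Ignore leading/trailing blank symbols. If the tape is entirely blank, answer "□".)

Execution trace:
Initial: [q0]bab
Step 1: δ(q0, b) = (qR, b, R) → b[qR]ab

The machine reaches the reject state qR and halts.

Final tape (ignoring leading/trailing blanks): bab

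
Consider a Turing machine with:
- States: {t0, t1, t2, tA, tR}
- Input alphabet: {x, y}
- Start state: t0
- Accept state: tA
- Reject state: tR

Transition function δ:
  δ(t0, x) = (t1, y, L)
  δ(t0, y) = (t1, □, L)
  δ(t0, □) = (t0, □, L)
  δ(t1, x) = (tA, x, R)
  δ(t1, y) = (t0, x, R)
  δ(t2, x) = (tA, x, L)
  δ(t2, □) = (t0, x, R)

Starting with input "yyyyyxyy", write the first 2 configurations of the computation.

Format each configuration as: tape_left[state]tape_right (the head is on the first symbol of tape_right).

Transitions applied:
Step 1: δ(t0, y) = (t1, □, L)

The first 2 configurations are:
[t0]yyyyyxyy ⊢ [t1]□□yyyyxyy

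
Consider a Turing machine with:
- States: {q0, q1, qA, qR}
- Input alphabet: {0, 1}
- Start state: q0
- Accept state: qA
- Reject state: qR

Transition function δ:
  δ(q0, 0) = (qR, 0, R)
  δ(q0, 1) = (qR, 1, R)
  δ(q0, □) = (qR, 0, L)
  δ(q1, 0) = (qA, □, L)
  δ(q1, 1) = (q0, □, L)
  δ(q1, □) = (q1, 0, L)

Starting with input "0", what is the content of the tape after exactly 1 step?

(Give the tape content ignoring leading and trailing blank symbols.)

Execution trace:
Initial: [q0]0
Step 1: δ(q0, 0) = (qR, 0, R) → 0[qR]□

The machine reaches the reject state qR and halts.

After 1 step, the tape (ignoring leading/trailing blanks) is: 0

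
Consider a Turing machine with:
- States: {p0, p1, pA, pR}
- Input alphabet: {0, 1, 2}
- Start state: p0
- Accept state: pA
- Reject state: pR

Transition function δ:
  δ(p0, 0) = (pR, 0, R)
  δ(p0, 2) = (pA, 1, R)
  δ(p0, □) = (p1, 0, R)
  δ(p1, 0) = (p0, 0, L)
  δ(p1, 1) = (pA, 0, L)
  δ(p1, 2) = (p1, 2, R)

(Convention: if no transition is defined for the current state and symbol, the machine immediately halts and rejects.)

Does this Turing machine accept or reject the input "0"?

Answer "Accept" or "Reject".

Execution trace:
Initial: [p0]0
Step 1: δ(p0, 0) = (pR, 0, R) → 0[pR]□

The machine reaches the reject state pR and halts.

Answer: Reject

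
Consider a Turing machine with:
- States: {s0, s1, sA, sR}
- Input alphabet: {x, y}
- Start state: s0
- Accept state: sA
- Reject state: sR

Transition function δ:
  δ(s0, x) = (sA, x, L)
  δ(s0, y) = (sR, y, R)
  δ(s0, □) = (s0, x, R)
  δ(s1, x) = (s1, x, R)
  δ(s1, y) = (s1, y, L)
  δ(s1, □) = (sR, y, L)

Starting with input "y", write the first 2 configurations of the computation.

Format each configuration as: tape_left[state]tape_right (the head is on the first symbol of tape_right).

Transitions applied:
Step 1: δ(s0, y) = (sR, y, R)

The first 2 configurations are:
[s0]y ⊢ y[sR]□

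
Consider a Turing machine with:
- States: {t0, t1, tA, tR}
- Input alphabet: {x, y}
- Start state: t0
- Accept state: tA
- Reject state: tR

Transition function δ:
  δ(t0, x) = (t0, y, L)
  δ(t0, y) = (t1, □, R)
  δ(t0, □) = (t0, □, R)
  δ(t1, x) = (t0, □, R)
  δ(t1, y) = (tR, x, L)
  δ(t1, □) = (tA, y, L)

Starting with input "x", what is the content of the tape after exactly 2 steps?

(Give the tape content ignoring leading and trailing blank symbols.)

Execution trace:
Initial: [t0]x
Step 1: δ(t0, x) = (t0, y, L) → [t0]□y
Step 2: δ(t0, □) = (t0, □, R) → □[t0]y

After 2 steps, the tape (ignoring leading/trailing blanks) is: y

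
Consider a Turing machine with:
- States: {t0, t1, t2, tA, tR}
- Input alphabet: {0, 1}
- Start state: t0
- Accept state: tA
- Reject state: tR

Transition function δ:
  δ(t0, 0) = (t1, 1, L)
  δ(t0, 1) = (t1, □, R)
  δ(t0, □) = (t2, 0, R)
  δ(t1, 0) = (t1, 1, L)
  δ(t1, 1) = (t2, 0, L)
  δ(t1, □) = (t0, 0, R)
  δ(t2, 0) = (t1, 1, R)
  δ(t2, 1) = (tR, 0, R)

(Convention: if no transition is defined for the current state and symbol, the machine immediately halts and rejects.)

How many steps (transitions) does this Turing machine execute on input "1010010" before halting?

Execution trace:
Initial: [t0]1010010
Step 1: δ(t0, 1) = (t1, □, R) → □[t1]010010
Step 2: δ(t1, 0) = (t1, 1, L) → [t1]□110010
Step 3: δ(t1, □) = (t0, 0, R) → 0[t0]110010
Step 4: δ(t0, 1) = (t1, □, R) → 0□[t1]10010
Step 5: δ(t1, 1) = (t2, 0, L) → 0[t2]□00010

No transition is defined for δ(t2, □). By convention the machine halts and rejects.

The machine executed 5 steps before halting.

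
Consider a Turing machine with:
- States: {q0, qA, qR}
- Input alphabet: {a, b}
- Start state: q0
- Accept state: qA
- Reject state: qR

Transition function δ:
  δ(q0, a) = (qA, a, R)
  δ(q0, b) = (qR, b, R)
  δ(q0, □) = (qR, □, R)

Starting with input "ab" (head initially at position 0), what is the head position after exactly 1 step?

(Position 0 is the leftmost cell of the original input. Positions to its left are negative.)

Execution trace (head position shown):
Step 0: [q0]ab  (head at position 0)
Step 1: move right → a[qA]b  (head at position 1)

After 1 step, the head is at position 1.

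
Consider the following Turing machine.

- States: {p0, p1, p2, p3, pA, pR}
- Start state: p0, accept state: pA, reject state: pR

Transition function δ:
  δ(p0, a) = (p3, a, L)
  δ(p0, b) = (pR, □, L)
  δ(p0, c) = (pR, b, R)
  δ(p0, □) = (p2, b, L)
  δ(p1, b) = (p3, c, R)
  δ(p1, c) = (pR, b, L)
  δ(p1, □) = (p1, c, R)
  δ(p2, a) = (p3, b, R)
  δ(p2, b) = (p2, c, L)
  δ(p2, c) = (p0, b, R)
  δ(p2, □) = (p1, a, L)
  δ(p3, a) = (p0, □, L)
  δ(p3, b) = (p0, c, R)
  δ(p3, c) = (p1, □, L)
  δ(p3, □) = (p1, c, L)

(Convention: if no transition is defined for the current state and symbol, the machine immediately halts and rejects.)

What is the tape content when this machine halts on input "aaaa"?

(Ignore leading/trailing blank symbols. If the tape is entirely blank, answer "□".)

Execution trace:
Initial: [p0]aaaa
Step 1: δ(p0, a) = (p3, a, L) → [p3]□aaaa
Step 2: δ(p3, □) = (p1, c, L) → [p1]□caaaa
Step 3: δ(p1, □) = (p1, c, R) → c[p1]caaaa
Step 4: δ(p1, c) = (pR, b, L) → [pR]cbaaaa

The machine reaches the reject state pR and halts.

Final tape (ignoring leading/trailing blanks): cbaaaa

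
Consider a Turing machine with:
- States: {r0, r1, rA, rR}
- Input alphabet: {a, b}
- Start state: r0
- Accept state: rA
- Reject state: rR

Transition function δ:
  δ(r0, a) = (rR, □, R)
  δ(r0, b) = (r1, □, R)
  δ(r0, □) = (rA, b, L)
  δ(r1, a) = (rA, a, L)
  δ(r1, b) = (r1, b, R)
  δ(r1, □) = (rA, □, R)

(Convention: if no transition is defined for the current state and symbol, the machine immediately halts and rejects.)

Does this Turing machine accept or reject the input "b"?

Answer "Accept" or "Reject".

Execution trace:
Initial: [r0]b
Step 1: δ(r0, b) = (r1, □, R) → □[r1]□
Step 2: δ(r1, □) = (rA, □, R) → □□[rA]□

The machine reaches the accept state rA and halts.

Answer: Accept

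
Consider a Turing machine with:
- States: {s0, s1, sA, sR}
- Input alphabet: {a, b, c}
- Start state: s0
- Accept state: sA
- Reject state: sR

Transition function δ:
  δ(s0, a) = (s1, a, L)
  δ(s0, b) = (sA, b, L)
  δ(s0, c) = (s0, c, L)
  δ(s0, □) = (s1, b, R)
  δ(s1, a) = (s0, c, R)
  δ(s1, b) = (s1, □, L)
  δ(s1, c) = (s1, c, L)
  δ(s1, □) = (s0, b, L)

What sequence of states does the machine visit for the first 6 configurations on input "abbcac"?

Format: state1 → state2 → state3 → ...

Execution trace:
Initial: [s0]abbcac
Step 1: δ(s0, a) = (s1, a, L) → [s1]□abbcac
Step 2: δ(s1, □) = (s0, b, L) → [s0]□babbcac
Step 3: δ(s0, □) = (s1, b, R) → b[s1]babbcac
Step 4: δ(s1, b) = (s1, □, L) → [s1]b□abbcac
Step 5: δ(s1, b) = (s1, □, L) → [s1]□□□abbcac

State sequence: s0 → s1 → s0 → s1 → s1 → s1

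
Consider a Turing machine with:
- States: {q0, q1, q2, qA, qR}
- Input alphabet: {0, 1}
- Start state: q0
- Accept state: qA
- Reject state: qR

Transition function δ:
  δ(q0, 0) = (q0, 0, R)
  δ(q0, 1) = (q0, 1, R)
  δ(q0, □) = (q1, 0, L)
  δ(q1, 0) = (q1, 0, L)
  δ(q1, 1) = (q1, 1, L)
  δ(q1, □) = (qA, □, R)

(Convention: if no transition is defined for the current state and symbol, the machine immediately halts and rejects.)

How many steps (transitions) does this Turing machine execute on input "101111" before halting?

Execution trace:
Initial: [q0]101111
Step 1: δ(q0, 1) = (q0, 1, R) → 1[q0]01111
Step 2: δ(q0, 0) = (q0, 0, R) → 10[q0]1111
Step 3: δ(q0, 1) = (q0, 1, R) → 101[q0]111
Step 4: δ(q0, 1) = (q0, 1, R) → 1011[q0]11
Step 5: δ(q0, 1) = (q0, 1, R) → 10111[q0]1
Step 6: δ(q0, 1) = (q0, 1, R) → 101111[q0]□
Step 7: δ(q0, □) = (q1, 0, L) → 10111[q1]10
Step 8: δ(q1, 1) = (q1, 1, L) → 1011[q1]110
Step 9: δ(q1, 1) = (q1, 1, L) → 101[q1]1110
Step 10: δ(q1, 1) = (q1, 1, L) → 10[q1]11110
Step 11: δ(q1, 1) = (q1, 1, L) → 1[q1]011110
Step 12: δ(q1, 0) = (q1, 0, L) → [q1]1011110
Step 13: δ(q1, 1) = (q1, 1, L) → [q1]□1011110
Step 14: δ(q1, □) = (qA, □, R) → □[qA]1011110

The machine reaches the accept state qA and halts.

The machine executed 14 steps before halting.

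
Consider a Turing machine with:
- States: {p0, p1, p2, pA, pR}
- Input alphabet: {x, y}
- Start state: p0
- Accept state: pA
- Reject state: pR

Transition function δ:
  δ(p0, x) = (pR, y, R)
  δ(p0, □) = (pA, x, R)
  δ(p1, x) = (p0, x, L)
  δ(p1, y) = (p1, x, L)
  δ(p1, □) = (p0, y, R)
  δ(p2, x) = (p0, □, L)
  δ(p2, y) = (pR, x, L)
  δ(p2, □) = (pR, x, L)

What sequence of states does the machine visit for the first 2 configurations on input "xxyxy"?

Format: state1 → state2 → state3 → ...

Execution trace:
Initial: [p0]xxyxy
Step 1: δ(p0, x) = (pR, y, R) → y[pR]xyxy

The machine reaches the reject state pR and halts.

State sequence: p0 → pR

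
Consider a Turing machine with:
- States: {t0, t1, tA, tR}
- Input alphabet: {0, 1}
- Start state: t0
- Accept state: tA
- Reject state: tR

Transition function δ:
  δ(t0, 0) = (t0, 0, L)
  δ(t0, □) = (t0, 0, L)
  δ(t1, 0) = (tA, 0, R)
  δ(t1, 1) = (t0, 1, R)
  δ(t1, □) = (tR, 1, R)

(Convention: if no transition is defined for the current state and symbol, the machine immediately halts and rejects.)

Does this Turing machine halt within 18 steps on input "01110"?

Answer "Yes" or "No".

Execution trace:
Initial: [t0]01110
Step 1: δ(t0, 0) = (t0, 0, L) → [t0]□01110
Step 2: δ(t0, □) = (t0, 0, L) → [t0]□001110
Step 3: δ(t0, □) = (t0, 0, L) → [t0]□0001110
Step 4: δ(t0, □) = (t0, 0, L) → [t0]□00001110
Step 5: δ(t0, □) = (t0, 0, L) → [t0]□000001110
Step 6: δ(t0, □) = (t0, 0, L) → [t0]□0000001110
Step 7: δ(t0, □) = (t0, 0, L) → [t0]□00000001110
Step 8: δ(t0, □) = (t0, 0, L) → [t0]□000000001110
Step 9: δ(t0, □) = (t0, 0, L) → [t0]□0000000001110
Step 10: δ(t0, □) = (t0, 0, L) → [t0]□00000000001110
Step 11: δ(t0, □) = (t0, 0, L) → [t0]□000000000001110
Step 12: δ(t0, □) = (t0, 0, L) → [t0]□0000000000001110
Step 13: δ(t0, □) = (t0, 0, L) → [t0]□00000000000001110
Step 14: δ(t0, □) = (t0, 0, L) → [t0]□000000000000001110
Step 15: δ(t0, □) = (t0, 0, L) → [t0]□0000000000000001110
Step 16: δ(t0, □) = (t0, 0, L) → [t0]□00000000000000001110
Step 17: δ(t0, □) = (t0, 0, L) → [t0]□000000000000000001110
Step 18: δ(t0, □) = (t0, 0, L) → [t0]□0000000000000000001110

The machine has not reached a halting state after 18 steps.
The machine did not halt within the 18-step bound.

Answer: No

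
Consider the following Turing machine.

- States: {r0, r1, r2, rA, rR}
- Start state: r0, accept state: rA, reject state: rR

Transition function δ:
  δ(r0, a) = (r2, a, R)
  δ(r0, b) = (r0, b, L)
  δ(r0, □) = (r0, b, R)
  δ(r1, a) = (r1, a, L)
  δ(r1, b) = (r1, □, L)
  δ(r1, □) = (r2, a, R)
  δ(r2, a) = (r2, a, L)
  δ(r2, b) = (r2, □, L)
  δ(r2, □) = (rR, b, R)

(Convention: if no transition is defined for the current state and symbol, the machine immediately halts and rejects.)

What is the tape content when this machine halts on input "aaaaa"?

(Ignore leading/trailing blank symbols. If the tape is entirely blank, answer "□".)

Execution trace:
Initial: [r0]aaaaa
Step 1: δ(r0, a) = (r2, a, R) → a[r2]aaaa
Step 2: δ(r2, a) = (r2, a, L) → [r2]aaaaa
Step 3: δ(r2, a) = (r2, a, L) → [r2]□aaaaa
Step 4: δ(r2, □) = (rR, b, R) → b[rR]aaaaa

The machine reaches the reject state rR and halts.

Final tape (ignoring leading/trailing blanks): baaaaa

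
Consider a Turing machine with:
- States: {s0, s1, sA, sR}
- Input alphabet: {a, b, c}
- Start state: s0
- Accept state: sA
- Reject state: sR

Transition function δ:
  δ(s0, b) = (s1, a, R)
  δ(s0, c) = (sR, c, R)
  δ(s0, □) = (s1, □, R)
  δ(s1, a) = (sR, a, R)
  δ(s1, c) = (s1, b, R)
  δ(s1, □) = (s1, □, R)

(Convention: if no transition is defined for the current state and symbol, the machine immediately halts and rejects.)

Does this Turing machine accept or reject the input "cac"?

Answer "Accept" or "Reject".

Execution trace:
Initial: [s0]cac
Step 1: δ(s0, c) = (sR, c, R) → c[sR]ac

The machine reaches the reject state sR and halts.

Answer: Reject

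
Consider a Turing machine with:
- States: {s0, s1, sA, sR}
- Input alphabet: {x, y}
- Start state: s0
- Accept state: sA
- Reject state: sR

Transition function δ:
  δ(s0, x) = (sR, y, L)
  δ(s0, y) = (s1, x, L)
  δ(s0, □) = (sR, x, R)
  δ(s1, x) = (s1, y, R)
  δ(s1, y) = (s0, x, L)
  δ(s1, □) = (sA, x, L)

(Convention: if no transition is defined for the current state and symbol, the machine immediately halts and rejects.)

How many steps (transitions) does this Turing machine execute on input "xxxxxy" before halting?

Execution trace:
Initial: [s0]xxxxxy
Step 1: δ(s0, x) = (sR, y, L) → [sR]□yxxxxy

The machine reaches the reject state sR and halts.

The machine executed 1 step before halting.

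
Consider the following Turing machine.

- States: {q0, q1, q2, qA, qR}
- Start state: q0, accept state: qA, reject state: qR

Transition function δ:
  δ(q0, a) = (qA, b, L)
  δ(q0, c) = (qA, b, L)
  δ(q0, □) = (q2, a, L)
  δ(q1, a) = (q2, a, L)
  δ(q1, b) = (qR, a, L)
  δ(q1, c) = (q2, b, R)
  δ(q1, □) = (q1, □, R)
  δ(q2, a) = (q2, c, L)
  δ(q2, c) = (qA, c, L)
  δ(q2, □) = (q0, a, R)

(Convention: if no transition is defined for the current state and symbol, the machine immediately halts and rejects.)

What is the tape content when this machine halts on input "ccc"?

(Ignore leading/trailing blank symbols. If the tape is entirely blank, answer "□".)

Execution trace:
Initial: [q0]ccc
Step 1: δ(q0, c) = (qA, b, L) → [qA]□bcc

The machine reaches the accept state qA and halts.

Final tape (ignoring leading/trailing blanks): bcc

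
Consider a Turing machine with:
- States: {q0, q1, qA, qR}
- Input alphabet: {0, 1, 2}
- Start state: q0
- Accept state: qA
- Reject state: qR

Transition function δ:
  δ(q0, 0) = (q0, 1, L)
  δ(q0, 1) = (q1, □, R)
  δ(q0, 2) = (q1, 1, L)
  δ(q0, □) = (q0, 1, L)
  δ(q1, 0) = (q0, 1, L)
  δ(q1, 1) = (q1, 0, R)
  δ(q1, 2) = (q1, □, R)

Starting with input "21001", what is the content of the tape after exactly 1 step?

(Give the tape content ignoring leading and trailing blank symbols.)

Execution trace:
Initial: [q0]21001
Step 1: δ(q0, 2) = (q1, 1, L) → [q1]□11001

No transition is defined for δ(q1, □). By convention the machine halts and rejects.

After 1 step, the tape (ignoring leading/trailing blanks) is: 11001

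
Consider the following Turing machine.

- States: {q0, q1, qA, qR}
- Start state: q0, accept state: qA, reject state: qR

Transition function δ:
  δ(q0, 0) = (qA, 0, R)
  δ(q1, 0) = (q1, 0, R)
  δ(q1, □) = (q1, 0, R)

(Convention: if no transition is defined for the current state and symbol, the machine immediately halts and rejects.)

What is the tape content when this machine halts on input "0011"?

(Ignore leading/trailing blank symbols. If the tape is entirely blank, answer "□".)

Execution trace:
Initial: [q0]0011
Step 1: δ(q0, 0) = (qA, 0, R) → 0[qA]011

The machine reaches the accept state qA and halts.

Final tape (ignoring leading/trailing blanks): 0011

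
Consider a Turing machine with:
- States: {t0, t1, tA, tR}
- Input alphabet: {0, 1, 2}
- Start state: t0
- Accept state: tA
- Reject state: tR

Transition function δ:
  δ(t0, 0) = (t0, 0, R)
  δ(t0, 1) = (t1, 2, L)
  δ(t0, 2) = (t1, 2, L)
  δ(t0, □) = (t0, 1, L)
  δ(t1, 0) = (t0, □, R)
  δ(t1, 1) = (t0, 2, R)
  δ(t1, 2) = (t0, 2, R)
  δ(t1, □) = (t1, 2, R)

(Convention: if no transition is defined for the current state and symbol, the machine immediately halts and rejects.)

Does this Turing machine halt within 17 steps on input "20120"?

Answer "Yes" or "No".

Execution trace:
Initial: [t0]20120
Step 1: δ(t0, 2) = (t1, 2, L) → [t1]□20120
Step 2: δ(t1, □) = (t1, 2, R) → 2[t1]20120
Step 3: δ(t1, 2) = (t0, 2, R) → 22[t0]0120
Step 4: δ(t0, 0) = (t0, 0, R) → 220[t0]120
Step 5: δ(t0, 1) = (t1, 2, L) → 22[t1]0220
Step 6: δ(t1, 0) = (t0, □, R) → 22□[t0]220
Step 7: δ(t0, 2) = (t1, 2, L) → 22[t1]□220
Step 8: δ(t1, □) = (t1, 2, R) → 222[t1]220
Step 9: δ(t1, 2) = (t0, 2, R) → 2222[t0]20
Step 10: δ(t0, 2) = (t1, 2, L) → 222[t1]220
Step 11: δ(t1, 2) = (t0, 2, R) → 2222[t0]20
Step 12: δ(t0, 2) = (t1, 2, L) → 222[t1]220
Step 13: δ(t1, 2) = (t0, 2, R) → 2222[t0]20
Step 14: δ(t0, 2) = (t1, 2, L) → 222[t1]220
Step 15: δ(t1, 2) = (t0, 2, R) → 2222[t0]20
Step 16: δ(t0, 2) = (t1, 2, L) → 222[t1]220
Step 17: δ(t1, 2) = (t0, 2, R) → 2222[t0]20

The machine has not reached a halting state after 17 steps.
The machine did not halt within the 17-step bound.

Answer: No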